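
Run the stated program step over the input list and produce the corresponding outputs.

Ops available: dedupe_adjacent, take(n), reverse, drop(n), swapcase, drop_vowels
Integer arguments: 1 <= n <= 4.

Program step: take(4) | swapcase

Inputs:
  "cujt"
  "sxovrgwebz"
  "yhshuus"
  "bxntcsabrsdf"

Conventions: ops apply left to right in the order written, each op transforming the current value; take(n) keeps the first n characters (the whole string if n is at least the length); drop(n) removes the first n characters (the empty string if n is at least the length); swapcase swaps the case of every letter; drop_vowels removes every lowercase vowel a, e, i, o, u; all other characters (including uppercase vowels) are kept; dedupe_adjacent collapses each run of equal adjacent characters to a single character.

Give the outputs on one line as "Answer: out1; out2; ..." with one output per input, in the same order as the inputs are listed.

"CUJT"; "SXOV"; "YHSH"; "BXNT"

Execution, op by op:
  "cujt" -> "cujt" -> "CUJT"
  "sxovrgwebz" -> "sxov" -> "SXOV"
  "yhshuus" -> "yhsh" -> "YHSH"
  "bxntcsabrsdf" -> "bxnt" -> "BXNT"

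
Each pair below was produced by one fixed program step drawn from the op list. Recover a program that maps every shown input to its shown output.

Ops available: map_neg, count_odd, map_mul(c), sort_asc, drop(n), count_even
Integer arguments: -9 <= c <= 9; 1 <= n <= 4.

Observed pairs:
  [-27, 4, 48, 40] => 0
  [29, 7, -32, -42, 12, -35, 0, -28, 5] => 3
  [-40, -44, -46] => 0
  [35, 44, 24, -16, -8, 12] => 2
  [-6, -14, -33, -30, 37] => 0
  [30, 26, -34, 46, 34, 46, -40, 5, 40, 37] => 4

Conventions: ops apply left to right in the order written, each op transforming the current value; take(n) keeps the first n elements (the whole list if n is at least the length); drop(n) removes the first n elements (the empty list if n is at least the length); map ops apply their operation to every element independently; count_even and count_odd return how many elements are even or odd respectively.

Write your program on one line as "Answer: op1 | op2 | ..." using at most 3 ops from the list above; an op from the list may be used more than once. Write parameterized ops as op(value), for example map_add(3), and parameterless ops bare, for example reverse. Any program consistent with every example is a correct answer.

drop(4) | sort_asc | count_even

Check, running the answer program on each example:
  [-27, 4, 48, 40] -> [] -> [] -> 0
  [29, 7, -32, -42, 12, -35, 0, -28, 5] -> [12, -35, 0, -28, 5] -> [-35, -28, 0, 5, 12] -> 3
  [-40, -44, -46] -> [] -> [] -> 0
  [35, 44, 24, -16, -8, 12] -> [-8, 12] -> [-8, 12] -> 2
  [-6, -14, -33, -30, 37] -> [37] -> [37] -> 0
  [30, 26, -34, 46, 34, 46, -40, 5, 40, 37] -> [34, 46, -40, 5, 40, 37] -> [-40, 5, 34, 37, 40, 46] -> 4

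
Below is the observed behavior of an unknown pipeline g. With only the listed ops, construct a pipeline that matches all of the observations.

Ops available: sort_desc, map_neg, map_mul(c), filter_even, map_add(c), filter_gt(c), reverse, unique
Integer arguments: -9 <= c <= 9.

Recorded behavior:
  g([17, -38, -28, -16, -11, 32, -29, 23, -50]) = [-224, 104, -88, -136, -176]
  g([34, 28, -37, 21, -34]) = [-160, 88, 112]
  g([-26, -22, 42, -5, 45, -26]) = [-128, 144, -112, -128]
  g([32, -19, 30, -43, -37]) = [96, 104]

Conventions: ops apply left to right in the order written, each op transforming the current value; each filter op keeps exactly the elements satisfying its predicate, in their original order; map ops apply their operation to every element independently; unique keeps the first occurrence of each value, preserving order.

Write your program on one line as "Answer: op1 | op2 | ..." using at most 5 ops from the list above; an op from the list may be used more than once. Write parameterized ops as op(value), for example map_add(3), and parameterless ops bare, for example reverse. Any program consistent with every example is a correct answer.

map_add(-2) | reverse | map_add(-4) | filter_even | map_mul(4)

Check, running the answer program on each example:
  [17, -38, -28, -16, -11, 32, -29, 23, -50] -> [15, -40, -30, -18, -13, 30, -31, 21, -52] -> [-52, 21, -31, 30, -13, -18, -30, -40, 15] -> [-56, 17, -35, 26, -17, -22, -34, -44, 11] -> [-56, 26, -22, -34, -44] -> [-224, 104, -88, -136, -176]
  [34, 28, -37, 21, -34] -> [32, 26, -39, 19, -36] -> [-36, 19, -39, 26, 32] -> [-40, 15, -43, 22, 28] -> [-40, 22, 28] -> [-160, 88, 112]
  [-26, -22, 42, -5, 45, -26] -> [-28, -24, 40, -7, 43, -28] -> [-28, 43, -7, 40, -24, -28] -> [-32, 39, -11, 36, -28, -32] -> [-32, 36, -28, -32] -> [-128, 144, -112, -128]
  [32, -19, 30, -43, -37] -> [30, -21, 28, -45, -39] -> [-39, -45, 28, -21, 30] -> [-43, -49, 24, -25, 26] -> [24, 26] -> [96, 104]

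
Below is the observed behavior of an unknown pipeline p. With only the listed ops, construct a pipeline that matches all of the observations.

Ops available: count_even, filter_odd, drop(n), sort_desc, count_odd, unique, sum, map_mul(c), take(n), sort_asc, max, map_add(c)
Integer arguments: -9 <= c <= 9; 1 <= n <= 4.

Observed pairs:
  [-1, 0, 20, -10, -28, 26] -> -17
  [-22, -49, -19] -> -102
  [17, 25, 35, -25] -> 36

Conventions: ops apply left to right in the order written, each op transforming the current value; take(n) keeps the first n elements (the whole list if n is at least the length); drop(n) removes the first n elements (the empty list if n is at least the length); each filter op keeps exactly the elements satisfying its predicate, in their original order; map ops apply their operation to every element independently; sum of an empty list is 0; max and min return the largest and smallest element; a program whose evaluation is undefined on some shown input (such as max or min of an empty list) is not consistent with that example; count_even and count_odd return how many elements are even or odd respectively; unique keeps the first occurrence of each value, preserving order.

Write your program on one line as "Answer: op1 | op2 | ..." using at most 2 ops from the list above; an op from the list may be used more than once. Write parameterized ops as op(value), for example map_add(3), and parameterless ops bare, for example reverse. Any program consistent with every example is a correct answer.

map_add(-4) | sum

Check, running the answer program on each example:
  [-1, 0, 20, -10, -28, 26] -> [-5, -4, 16, -14, -32, 22] -> -17
  [-22, -49, -19] -> [-26, -53, -23] -> -102
  [17, 25, 35, -25] -> [13, 21, 31, -29] -> 36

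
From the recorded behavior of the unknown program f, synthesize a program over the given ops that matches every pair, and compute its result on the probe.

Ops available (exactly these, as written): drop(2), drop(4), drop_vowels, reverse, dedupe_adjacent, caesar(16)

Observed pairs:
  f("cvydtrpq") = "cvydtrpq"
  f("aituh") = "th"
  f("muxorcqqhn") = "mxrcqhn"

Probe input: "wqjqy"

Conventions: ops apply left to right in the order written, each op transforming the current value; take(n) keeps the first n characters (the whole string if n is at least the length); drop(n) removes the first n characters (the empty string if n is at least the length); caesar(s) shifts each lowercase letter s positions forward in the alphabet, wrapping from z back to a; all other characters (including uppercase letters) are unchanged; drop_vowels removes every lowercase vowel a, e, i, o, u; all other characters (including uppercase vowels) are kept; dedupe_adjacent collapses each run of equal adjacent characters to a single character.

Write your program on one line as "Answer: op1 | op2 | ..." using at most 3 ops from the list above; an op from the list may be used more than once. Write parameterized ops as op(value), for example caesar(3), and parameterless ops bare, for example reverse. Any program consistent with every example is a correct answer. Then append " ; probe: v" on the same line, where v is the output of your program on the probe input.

dedupe_adjacent | drop_vowels ; probe: "wqjqy"

Check, running the answer program on each example:
  "cvydtrpq" -> "cvydtrpq" -> "cvydtrpq"
  "aituh" -> "aituh" -> "th"
  "muxorcqqhn" -> "muxorcqhn" -> "mxrcqhn"
  probe: "wqjqy" -> "wqjqy" -> "wqjqy"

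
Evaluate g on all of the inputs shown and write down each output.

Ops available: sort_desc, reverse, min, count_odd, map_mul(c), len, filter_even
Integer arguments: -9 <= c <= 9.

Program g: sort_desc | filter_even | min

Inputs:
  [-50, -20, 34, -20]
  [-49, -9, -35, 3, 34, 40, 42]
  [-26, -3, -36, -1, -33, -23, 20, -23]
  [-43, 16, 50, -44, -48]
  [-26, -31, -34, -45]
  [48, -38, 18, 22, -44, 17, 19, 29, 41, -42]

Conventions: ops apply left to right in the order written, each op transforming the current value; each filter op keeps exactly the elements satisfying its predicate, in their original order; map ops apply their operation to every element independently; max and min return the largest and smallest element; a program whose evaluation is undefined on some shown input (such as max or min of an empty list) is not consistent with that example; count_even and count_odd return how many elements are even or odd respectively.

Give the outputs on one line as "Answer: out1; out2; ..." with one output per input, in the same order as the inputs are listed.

Execution, op by op:
  [-50, -20, 34, -20] -> [34, -20, -20, -50] -> [34, -20, -20, -50] -> -50
  [-49, -9, -35, 3, 34, 40, 42] -> [42, 40, 34, 3, -9, -35, -49] -> [42, 40, 34] -> 34
  [-26, -3, -36, -1, -33, -23, 20, -23] -> [20, -1, -3, -23, -23, -26, -33, -36] -> [20, -26, -36] -> -36
  [-43, 16, 50, -44, -48] -> [50, 16, -43, -44, -48] -> [50, 16, -44, -48] -> -48
  [-26, -31, -34, -45] -> [-26, -31, -34, -45] -> [-26, -34] -> -34
  [48, -38, 18, 22, -44, 17, 19, 29, 41, -42] -> [48, 41, 29, 22, 19, 18, 17, -38, -42, -44] -> [48, 22, 18, -38, -42, -44] -> -44

-50; 34; -36; -48; -34; -44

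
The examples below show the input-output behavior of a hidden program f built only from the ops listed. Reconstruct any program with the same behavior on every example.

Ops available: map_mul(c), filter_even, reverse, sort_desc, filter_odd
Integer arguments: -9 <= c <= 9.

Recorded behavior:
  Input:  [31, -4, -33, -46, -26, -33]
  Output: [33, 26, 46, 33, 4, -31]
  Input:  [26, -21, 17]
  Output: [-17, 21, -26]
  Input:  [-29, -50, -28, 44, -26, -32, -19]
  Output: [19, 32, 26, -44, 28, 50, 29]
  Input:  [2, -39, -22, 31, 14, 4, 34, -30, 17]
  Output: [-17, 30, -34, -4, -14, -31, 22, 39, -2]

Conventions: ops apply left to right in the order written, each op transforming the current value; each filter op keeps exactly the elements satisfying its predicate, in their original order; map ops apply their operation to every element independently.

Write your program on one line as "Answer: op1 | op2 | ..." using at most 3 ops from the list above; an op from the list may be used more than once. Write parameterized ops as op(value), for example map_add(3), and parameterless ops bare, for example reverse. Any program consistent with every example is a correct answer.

map_mul(-1) | reverse

Check, running the answer program on each example:
  [31, -4, -33, -46, -26, -33] -> [-31, 4, 33, 46, 26, 33] -> [33, 26, 46, 33, 4, -31]
  [26, -21, 17] -> [-26, 21, -17] -> [-17, 21, -26]
  [-29, -50, -28, 44, -26, -32, -19] -> [29, 50, 28, -44, 26, 32, 19] -> [19, 32, 26, -44, 28, 50, 29]
  [2, -39, -22, 31, 14, 4, 34, -30, 17] -> [-2, 39, 22, -31, -14, -4, -34, 30, -17] -> [-17, 30, -34, -4, -14, -31, 22, 39, -2]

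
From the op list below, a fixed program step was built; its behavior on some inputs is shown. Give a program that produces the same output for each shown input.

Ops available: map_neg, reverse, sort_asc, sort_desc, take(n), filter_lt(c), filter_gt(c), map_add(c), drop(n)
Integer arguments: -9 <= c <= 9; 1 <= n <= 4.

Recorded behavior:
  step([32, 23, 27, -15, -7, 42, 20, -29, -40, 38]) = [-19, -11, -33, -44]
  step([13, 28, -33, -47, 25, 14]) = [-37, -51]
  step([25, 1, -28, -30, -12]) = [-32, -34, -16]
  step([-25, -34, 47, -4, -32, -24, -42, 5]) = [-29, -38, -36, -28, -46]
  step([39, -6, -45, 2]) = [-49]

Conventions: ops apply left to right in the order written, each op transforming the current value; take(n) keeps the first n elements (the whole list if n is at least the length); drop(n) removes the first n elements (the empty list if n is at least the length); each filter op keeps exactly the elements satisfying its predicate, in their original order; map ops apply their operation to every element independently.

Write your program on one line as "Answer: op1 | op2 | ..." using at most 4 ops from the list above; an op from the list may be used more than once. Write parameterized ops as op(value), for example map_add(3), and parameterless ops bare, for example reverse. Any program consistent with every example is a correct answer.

map_neg | filter_gt(6) | map_add(4) | map_neg

Check, running the answer program on each example:
  [32, 23, 27, -15, -7, 42, 20, -29, -40, 38] -> [-32, -23, -27, 15, 7, -42, -20, 29, 40, -38] -> [15, 7, 29, 40] -> [19, 11, 33, 44] -> [-19, -11, -33, -44]
  [13, 28, -33, -47, 25, 14] -> [-13, -28, 33, 47, -25, -14] -> [33, 47] -> [37, 51] -> [-37, -51]
  [25, 1, -28, -30, -12] -> [-25, -1, 28, 30, 12] -> [28, 30, 12] -> [32, 34, 16] -> [-32, -34, -16]
  [-25, -34, 47, -4, -32, -24, -42, 5] -> [25, 34, -47, 4, 32, 24, 42, -5] -> [25, 34, 32, 24, 42] -> [29, 38, 36, 28, 46] -> [-29, -38, -36, -28, -46]
  [39, -6, -45, 2] -> [-39, 6, 45, -2] -> [45] -> [49] -> [-49]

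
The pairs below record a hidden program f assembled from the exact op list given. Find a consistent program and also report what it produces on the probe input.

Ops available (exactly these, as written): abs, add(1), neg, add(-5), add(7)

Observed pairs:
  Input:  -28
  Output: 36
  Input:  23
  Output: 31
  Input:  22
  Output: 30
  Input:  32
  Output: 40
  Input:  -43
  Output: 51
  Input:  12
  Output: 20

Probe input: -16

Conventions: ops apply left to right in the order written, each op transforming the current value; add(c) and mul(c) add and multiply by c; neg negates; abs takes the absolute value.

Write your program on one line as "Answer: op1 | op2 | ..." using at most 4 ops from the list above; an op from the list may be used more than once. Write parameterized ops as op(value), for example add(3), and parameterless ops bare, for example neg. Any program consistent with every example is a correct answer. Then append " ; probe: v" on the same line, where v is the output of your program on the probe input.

abs | add(7) | add(1) ; probe: 24

Check, running the answer program on each example:
  -28 -> 28 -> 35 -> 36
  23 -> 23 -> 30 -> 31
  22 -> 22 -> 29 -> 30
  32 -> 32 -> 39 -> 40
  -43 -> 43 -> 50 -> 51
  12 -> 12 -> 19 -> 20
  probe: -16 -> 16 -> 23 -> 24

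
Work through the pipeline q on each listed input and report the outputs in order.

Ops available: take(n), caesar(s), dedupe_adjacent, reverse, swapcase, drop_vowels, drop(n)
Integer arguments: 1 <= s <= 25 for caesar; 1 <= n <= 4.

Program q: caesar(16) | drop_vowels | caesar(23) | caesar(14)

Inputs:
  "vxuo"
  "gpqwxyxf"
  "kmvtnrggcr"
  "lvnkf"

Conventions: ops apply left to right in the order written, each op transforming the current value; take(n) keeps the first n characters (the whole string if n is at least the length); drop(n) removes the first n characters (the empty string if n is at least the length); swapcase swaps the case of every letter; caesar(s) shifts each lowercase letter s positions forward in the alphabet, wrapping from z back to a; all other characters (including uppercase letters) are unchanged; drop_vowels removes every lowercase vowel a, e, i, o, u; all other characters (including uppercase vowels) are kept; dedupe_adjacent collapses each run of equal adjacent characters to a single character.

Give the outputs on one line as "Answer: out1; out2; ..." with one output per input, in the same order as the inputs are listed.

Execution, op by op:
  "vxuo" -> "lnke" -> "lnk" -> "ikh" -> "wyv"
  "gpqwxyxf" -> "wfgmnonv" -> "wfgmnnv" -> "tcdjkks" -> "hqrxyyg"
  "kmvtnrggcr" -> "acljdhwwsh" -> "cljdhwwsh" -> "zigaettpe" -> "nwuoshhds"
  "lvnkf" -> "bldav" -> "bldv" -> "yias" -> "mwog"

"wyv"; "hqrxyyg"; "nwuoshhds"; "mwog"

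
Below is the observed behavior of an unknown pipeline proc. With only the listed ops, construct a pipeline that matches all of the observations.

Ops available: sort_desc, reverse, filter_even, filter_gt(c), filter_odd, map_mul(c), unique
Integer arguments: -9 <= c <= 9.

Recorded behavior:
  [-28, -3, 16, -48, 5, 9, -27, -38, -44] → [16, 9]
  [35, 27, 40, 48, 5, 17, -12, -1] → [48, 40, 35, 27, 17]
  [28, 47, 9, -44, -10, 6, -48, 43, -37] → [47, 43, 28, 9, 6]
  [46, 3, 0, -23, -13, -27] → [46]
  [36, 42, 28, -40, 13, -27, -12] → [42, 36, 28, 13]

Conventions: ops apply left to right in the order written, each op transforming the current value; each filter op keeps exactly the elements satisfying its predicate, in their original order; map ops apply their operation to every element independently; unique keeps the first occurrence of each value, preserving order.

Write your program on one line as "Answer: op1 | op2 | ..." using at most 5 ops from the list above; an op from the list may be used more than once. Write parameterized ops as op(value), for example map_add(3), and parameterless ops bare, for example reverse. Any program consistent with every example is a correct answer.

reverse | filter_gt(-5) | sort_desc | filter_gt(5)

Check, running the answer program on each example:
  [-28, -3, 16, -48, 5, 9, -27, -38, -44] -> [-44, -38, -27, 9, 5, -48, 16, -3, -28] -> [9, 5, 16, -3] -> [16, 9, 5, -3] -> [16, 9]
  [35, 27, 40, 48, 5, 17, -12, -1] -> [-1, -12, 17, 5, 48, 40, 27, 35] -> [-1, 17, 5, 48, 40, 27, 35] -> [48, 40, 35, 27, 17, 5, -1] -> [48, 40, 35, 27, 17]
  [28, 47, 9, -44, -10, 6, -48, 43, -37] -> [-37, 43, -48, 6, -10, -44, 9, 47, 28] -> [43, 6, 9, 47, 28] -> [47, 43, 28, 9, 6] -> [47, 43, 28, 9, 6]
  [46, 3, 0, -23, -13, -27] -> [-27, -13, -23, 0, 3, 46] -> [0, 3, 46] -> [46, 3, 0] -> [46]
  [36, 42, 28, -40, 13, -27, -12] -> [-12, -27, 13, -40, 28, 42, 36] -> [13, 28, 42, 36] -> [42, 36, 28, 13] -> [42, 36, 28, 13]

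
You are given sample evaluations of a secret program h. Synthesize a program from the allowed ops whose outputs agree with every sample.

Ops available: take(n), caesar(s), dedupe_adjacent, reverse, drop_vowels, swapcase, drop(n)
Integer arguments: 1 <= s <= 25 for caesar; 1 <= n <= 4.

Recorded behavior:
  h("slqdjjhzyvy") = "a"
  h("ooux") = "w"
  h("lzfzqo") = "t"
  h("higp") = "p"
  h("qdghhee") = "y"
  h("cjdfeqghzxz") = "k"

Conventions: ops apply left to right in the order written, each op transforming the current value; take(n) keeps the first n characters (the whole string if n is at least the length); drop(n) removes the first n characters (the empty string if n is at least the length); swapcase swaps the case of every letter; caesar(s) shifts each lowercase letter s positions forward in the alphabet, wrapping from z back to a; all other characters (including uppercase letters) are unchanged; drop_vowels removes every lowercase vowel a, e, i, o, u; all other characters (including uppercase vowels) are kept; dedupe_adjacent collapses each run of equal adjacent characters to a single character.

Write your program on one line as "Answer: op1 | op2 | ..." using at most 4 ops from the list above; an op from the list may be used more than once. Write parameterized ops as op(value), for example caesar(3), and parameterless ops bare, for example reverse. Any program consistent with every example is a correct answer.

take(2) | reverse | drop(1) | caesar(8)

Check, running the answer program on each example:
  "slqdjjhzyvy" -> "sl" -> "ls" -> "s" -> "a"
  "ooux" -> "oo" -> "oo" -> "o" -> "w"
  "lzfzqo" -> "lz" -> "zl" -> "l" -> "t"
  "higp" -> "hi" -> "ih" -> "h" -> "p"
  "qdghhee" -> "qd" -> "dq" -> "q" -> "y"
  "cjdfeqghzxz" -> "cj" -> "jc" -> "c" -> "k"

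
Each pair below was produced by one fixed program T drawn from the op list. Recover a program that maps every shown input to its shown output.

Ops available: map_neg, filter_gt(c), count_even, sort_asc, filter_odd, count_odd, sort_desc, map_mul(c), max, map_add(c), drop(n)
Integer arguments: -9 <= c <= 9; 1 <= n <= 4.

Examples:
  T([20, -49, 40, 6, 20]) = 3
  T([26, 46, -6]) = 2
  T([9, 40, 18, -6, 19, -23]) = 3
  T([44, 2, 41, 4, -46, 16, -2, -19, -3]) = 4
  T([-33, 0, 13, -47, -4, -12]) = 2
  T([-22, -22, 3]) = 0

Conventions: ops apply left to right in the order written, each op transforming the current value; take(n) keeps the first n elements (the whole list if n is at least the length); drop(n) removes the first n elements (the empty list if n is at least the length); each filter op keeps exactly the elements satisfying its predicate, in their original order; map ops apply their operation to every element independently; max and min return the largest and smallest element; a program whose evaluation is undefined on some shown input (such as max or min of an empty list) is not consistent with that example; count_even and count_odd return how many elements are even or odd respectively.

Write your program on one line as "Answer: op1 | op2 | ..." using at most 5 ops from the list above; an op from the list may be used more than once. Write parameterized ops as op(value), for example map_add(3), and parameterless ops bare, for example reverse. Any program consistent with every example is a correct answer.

drop(1) | filter_gt(-8) | map_neg | count_even

Check, running the answer program on each example:
  [20, -49, 40, 6, 20] -> [-49, 40, 6, 20] -> [40, 6, 20] -> [-40, -6, -20] -> 3
  [26, 46, -6] -> [46, -6] -> [46, -6] -> [-46, 6] -> 2
  [9, 40, 18, -6, 19, -23] -> [40, 18, -6, 19, -23] -> [40, 18, -6, 19] -> [-40, -18, 6, -19] -> 3
  [44, 2, 41, 4, -46, 16, -2, -19, -3] -> [2, 41, 4, -46, 16, -2, -19, -3] -> [2, 41, 4, 16, -2, -3] -> [-2, -41, -4, -16, 2, 3] -> 4
  [-33, 0, 13, -47, -4, -12] -> [0, 13, -47, -4, -12] -> [0, 13, -4] -> [0, -13, 4] -> 2
  [-22, -22, 3] -> [-22, 3] -> [3] -> [-3] -> 0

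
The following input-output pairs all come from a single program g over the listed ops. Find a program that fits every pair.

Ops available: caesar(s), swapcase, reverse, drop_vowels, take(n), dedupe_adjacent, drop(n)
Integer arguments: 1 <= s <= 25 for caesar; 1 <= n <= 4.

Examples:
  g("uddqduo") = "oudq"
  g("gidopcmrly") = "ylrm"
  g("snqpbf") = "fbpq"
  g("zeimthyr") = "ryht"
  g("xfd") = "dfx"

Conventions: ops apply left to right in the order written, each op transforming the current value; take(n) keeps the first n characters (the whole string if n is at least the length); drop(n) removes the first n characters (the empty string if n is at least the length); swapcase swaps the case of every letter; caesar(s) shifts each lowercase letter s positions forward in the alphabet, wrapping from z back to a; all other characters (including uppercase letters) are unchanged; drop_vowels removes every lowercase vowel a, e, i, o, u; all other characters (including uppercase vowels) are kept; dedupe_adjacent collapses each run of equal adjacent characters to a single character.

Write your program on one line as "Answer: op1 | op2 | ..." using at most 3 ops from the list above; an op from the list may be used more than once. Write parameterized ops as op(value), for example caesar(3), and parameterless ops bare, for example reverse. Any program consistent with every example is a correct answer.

dedupe_adjacent | reverse | take(4)

Check, running the answer program on each example:
  "uddqduo" -> "udqduo" -> "oudqdu" -> "oudq"
  "gidopcmrly" -> "gidopcmrly" -> "ylrmcpodig" -> "ylrm"
  "snqpbf" -> "snqpbf" -> "fbpqns" -> "fbpq"
  "zeimthyr" -> "zeimthyr" -> "ryhtmiez" -> "ryht"
  "xfd" -> "xfd" -> "dfx" -> "dfx"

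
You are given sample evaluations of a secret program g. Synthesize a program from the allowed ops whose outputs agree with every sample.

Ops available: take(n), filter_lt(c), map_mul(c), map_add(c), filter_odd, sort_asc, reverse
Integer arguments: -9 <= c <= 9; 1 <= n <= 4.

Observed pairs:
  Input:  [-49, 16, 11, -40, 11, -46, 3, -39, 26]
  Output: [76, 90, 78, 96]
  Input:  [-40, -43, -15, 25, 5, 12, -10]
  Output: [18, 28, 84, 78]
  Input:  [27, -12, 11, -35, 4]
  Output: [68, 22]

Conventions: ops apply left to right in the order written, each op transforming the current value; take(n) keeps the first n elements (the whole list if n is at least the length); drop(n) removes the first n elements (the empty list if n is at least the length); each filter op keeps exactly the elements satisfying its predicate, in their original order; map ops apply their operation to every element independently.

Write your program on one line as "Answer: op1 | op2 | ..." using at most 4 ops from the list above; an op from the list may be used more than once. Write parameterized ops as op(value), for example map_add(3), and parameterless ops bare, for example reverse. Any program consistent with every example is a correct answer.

filter_lt(1) | map_mul(-2) | reverse | map_add(-2)

Check, running the answer program on each example:
  [-49, 16, 11, -40, 11, -46, 3, -39, 26] -> [-49, -40, -46, -39] -> [98, 80, 92, 78] -> [78, 92, 80, 98] -> [76, 90, 78, 96]
  [-40, -43, -15, 25, 5, 12, -10] -> [-40, -43, -15, -10] -> [80, 86, 30, 20] -> [20, 30, 86, 80] -> [18, 28, 84, 78]
  [27, -12, 11, -35, 4] -> [-12, -35] -> [24, 70] -> [70, 24] -> [68, 22]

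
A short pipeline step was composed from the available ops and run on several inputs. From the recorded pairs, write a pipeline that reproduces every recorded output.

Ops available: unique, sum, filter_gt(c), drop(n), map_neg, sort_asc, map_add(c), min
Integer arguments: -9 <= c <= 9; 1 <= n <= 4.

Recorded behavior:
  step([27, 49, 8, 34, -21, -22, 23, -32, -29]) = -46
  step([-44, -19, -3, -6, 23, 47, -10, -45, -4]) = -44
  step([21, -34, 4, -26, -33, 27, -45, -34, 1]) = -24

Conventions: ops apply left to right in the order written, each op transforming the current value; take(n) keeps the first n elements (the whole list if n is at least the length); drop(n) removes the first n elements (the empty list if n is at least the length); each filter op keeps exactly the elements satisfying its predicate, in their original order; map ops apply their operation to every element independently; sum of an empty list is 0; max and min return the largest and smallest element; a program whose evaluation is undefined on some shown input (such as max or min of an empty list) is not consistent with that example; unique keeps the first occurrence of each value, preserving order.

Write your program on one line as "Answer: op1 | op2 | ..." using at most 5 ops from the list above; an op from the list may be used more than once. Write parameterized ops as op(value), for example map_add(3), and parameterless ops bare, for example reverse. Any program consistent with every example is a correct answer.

map_add(-3) | unique | filter_gt(-9) | map_neg | min

Check, running the answer program on each example:
  [27, 49, 8, 34, -21, -22, 23, -32, -29] -> [24, 46, 5, 31, -24, -25, 20, -35, -32] -> [24, 46, 5, 31, -24, -25, 20, -35, -32] -> [24, 46, 5, 31, 20] -> [-24, -46, -5, -31, -20] -> -46
  [-44, -19, -3, -6, 23, 47, -10, -45, -4] -> [-47, -22, -6, -9, 20, 44, -13, -48, -7] -> [-47, -22, -6, -9, 20, 44, -13, -48, -7] -> [-6, 20, 44, -7] -> [6, -20, -44, 7] -> -44
  [21, -34, 4, -26, -33, 27, -45, -34, 1] -> [18, -37, 1, -29, -36, 24, -48, -37, -2] -> [18, -37, 1, -29, -36, 24, -48, -2] -> [18, 1, 24, -2] -> [-18, -1, -24, 2] -> -24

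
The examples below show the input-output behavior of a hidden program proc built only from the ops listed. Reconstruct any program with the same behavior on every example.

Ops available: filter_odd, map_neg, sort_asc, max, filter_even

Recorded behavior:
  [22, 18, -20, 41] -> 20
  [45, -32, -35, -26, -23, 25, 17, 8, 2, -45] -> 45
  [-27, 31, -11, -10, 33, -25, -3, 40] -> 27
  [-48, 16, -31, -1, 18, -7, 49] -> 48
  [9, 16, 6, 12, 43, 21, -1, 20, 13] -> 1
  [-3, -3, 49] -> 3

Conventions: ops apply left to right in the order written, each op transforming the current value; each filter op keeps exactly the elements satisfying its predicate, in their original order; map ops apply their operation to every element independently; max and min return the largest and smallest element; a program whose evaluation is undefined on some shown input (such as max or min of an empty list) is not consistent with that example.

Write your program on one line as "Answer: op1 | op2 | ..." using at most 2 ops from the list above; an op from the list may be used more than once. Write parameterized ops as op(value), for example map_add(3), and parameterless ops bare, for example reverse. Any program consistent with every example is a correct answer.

map_neg | max

Check, running the answer program on each example:
  [22, 18, -20, 41] -> [-22, -18, 20, -41] -> 20
  [45, -32, -35, -26, -23, 25, 17, 8, 2, -45] -> [-45, 32, 35, 26, 23, -25, -17, -8, -2, 45] -> 45
  [-27, 31, -11, -10, 33, -25, -3, 40] -> [27, -31, 11, 10, -33, 25, 3, -40] -> 27
  [-48, 16, -31, -1, 18, -7, 49] -> [48, -16, 31, 1, -18, 7, -49] -> 48
  [9, 16, 6, 12, 43, 21, -1, 20, 13] -> [-9, -16, -6, -12, -43, -21, 1, -20, -13] -> 1
  [-3, -3, 49] -> [3, 3, -49] -> 3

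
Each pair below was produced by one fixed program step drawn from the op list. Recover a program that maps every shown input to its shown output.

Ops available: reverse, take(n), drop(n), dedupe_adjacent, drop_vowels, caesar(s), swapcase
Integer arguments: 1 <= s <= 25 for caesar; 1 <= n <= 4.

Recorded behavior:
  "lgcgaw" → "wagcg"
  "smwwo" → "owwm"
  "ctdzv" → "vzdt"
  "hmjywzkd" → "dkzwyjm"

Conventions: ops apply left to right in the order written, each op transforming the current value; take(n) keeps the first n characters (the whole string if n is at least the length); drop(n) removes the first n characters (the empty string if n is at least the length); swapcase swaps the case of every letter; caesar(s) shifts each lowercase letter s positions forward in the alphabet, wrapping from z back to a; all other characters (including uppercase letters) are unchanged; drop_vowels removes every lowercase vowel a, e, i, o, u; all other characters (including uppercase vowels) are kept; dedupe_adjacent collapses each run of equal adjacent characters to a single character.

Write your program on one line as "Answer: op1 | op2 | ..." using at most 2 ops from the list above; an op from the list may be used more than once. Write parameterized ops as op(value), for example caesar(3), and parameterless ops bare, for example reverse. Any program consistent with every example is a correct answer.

drop(1) | reverse

Check, running the answer program on each example:
  "lgcgaw" -> "gcgaw" -> "wagcg"
  "smwwo" -> "mwwo" -> "owwm"
  "ctdzv" -> "tdzv" -> "vzdt"
  "hmjywzkd" -> "mjywzkd" -> "dkzwyjm"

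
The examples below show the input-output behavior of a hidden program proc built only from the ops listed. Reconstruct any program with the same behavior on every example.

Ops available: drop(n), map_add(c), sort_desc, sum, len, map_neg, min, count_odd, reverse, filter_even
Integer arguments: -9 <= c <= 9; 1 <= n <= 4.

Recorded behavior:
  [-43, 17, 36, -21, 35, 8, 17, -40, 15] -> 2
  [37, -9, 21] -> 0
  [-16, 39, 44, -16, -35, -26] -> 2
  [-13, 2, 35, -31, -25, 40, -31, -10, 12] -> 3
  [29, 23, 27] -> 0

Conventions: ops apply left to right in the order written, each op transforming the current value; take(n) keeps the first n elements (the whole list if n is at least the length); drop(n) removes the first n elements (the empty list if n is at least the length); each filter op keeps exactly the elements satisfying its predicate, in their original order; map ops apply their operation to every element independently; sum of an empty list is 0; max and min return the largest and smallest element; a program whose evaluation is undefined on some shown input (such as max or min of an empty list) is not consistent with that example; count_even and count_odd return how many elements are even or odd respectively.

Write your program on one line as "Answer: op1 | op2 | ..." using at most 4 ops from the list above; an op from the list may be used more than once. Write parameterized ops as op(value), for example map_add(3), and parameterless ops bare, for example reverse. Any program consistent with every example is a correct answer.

map_add(1) | map_add(2) | drop(3) | count_odd

Check, running the answer program on each example:
  [-43, 17, 36, -21, 35, 8, 17, -40, 15] -> [-42, 18, 37, -20, 36, 9, 18, -39, 16] -> [-40, 20, 39, -18, 38, 11, 20, -37, 18] -> [-18, 38, 11, 20, -37, 18] -> 2
  [37, -9, 21] -> [38, -8, 22] -> [40, -6, 24] -> [] -> 0
  [-16, 39, 44, -16, -35, -26] -> [-15, 40, 45, -15, -34, -25] -> [-13, 42, 47, -13, -32, -23] -> [-13, -32, -23] -> 2
  [-13, 2, 35, -31, -25, 40, -31, -10, 12] -> [-12, 3, 36, -30, -24, 41, -30, -9, 13] -> [-10, 5, 38, -28, -22, 43, -28, -7, 15] -> [-28, -22, 43, -28, -7, 15] -> 3
  [29, 23, 27] -> [30, 24, 28] -> [32, 26, 30] -> [] -> 0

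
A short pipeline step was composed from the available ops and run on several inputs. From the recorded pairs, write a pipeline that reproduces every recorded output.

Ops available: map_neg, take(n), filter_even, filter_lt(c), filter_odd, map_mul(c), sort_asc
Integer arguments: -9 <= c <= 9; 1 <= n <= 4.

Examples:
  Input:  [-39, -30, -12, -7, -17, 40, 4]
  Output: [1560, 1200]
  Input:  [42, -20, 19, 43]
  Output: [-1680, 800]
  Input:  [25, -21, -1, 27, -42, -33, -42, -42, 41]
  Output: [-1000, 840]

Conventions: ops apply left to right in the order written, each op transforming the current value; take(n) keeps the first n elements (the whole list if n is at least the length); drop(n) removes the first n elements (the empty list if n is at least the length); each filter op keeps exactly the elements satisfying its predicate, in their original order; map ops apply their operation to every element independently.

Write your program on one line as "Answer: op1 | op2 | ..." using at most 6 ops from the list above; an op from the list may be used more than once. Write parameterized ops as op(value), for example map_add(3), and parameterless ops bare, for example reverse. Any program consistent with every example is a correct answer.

map_mul(8) | take(3) | map_mul(5) | take(2) | map_neg

Check, running the answer program on each example:
  [-39, -30, -12, -7, -17, 40, 4] -> [-312, -240, -96, -56, -136, 320, 32] -> [-312, -240, -96] -> [-1560, -1200, -480] -> [-1560, -1200] -> [1560, 1200]
  [42, -20, 19, 43] -> [336, -160, 152, 344] -> [336, -160, 152] -> [1680, -800, 760] -> [1680, -800] -> [-1680, 800]
  [25, -21, -1, 27, -42, -33, -42, -42, 41] -> [200, -168, -8, 216, -336, -264, -336, -336, 328] -> [200, -168, -8] -> [1000, -840, -40] -> [1000, -840] -> [-1000, 840]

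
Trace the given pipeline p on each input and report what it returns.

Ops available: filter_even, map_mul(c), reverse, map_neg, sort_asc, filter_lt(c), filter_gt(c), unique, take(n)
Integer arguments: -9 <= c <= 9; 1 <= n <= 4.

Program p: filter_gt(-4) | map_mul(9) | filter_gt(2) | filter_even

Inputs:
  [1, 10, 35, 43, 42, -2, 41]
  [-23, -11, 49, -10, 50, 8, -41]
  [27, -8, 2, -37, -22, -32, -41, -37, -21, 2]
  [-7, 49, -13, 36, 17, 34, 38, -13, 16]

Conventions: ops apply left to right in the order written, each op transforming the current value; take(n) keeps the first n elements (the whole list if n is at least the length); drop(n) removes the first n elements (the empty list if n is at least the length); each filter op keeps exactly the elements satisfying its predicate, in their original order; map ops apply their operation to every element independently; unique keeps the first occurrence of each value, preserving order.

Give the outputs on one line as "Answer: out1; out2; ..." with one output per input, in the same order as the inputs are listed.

Execution, op by op:
  [1, 10, 35, 43, 42, -2, 41] -> [1, 10, 35, 43, 42, -2, 41] -> [9, 90, 315, 387, 378, -18, 369] -> [9, 90, 315, 387, 378, 369] -> [90, 378]
  [-23, -11, 49, -10, 50, 8, -41] -> [49, 50, 8] -> [441, 450, 72] -> [441, 450, 72] -> [450, 72]
  [27, -8, 2, -37, -22, -32, -41, -37, -21, 2] -> [27, 2, 2] -> [243, 18, 18] -> [243, 18, 18] -> [18, 18]
  [-7, 49, -13, 36, 17, 34, 38, -13, 16] -> [49, 36, 17, 34, 38, 16] -> [441, 324, 153, 306, 342, 144] -> [441, 324, 153, 306, 342, 144] -> [324, 306, 342, 144]

[90, 378]; [450, 72]; [18, 18]; [324, 306, 342, 144]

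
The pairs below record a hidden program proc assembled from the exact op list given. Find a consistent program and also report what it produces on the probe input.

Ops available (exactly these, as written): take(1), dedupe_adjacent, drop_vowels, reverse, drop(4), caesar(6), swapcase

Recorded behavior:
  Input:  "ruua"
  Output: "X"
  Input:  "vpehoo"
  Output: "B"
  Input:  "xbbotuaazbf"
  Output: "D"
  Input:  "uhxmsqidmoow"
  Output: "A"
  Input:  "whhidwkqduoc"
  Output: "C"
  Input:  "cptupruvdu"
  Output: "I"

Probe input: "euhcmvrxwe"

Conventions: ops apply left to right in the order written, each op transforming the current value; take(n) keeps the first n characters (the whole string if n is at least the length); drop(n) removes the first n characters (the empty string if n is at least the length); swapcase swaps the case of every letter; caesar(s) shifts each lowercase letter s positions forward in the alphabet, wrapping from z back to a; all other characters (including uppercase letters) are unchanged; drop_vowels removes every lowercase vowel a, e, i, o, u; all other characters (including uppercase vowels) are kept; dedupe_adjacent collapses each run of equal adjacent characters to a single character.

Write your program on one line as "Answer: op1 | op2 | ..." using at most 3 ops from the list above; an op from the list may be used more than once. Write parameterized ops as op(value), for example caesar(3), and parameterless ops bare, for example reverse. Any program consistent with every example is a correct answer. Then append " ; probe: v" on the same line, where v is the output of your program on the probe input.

take(1) | caesar(6) | swapcase ; probe: "K"

Check, running the answer program on each example:
  "ruua" -> "r" -> "x" -> "X"
  "vpehoo" -> "v" -> "b" -> "B"
  "xbbotuaazbf" -> "x" -> "d" -> "D"
  "uhxmsqidmoow" -> "u" -> "a" -> "A"
  "whhidwkqduoc" -> "w" -> "c" -> "C"
  "cptupruvdu" -> "c" -> "i" -> "I"
  probe: "euhcmvrxwe" -> "e" -> "k" -> "K"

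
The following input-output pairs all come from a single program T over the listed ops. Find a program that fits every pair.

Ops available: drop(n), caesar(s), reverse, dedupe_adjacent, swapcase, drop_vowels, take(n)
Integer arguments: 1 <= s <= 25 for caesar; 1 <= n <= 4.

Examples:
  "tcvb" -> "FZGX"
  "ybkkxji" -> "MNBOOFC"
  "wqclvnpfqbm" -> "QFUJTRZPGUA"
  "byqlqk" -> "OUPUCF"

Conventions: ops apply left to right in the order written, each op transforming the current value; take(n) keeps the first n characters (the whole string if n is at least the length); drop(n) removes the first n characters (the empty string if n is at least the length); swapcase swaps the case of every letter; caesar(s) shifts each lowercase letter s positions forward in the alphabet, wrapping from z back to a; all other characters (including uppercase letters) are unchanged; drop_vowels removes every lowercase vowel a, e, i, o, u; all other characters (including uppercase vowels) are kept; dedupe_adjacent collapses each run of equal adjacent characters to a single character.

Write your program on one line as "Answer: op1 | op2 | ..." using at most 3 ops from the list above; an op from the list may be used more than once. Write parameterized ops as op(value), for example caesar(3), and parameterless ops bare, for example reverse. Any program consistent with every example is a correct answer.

caesar(4) | swapcase | reverse

Check, running the answer program on each example:
  "tcvb" -> "xgzf" -> "XGZF" -> "FZGX"
  "ybkkxji" -> "cfoobnm" -> "CFOOBNM" -> "MNBOOFC"
  "wqclvnpfqbm" -> "augpzrtjufq" -> "AUGPZRTJUFQ" -> "QFUJTRZPGUA"
  "byqlqk" -> "fcupuo" -> "FCUPUO" -> "OUPUCF"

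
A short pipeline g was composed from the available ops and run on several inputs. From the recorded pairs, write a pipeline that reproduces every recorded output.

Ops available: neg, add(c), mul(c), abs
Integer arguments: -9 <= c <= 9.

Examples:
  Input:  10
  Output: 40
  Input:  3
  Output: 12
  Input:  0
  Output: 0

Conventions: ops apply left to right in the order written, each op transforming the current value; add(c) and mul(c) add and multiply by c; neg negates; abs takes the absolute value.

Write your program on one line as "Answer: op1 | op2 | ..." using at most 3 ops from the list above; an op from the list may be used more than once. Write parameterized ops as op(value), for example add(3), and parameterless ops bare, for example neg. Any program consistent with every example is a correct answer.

neg | mul(4) | neg

Check, running the answer program on each example:
  10 -> -10 -> -40 -> 40
  3 -> -3 -> -12 -> 12
  0 -> 0 -> 0 -> 0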